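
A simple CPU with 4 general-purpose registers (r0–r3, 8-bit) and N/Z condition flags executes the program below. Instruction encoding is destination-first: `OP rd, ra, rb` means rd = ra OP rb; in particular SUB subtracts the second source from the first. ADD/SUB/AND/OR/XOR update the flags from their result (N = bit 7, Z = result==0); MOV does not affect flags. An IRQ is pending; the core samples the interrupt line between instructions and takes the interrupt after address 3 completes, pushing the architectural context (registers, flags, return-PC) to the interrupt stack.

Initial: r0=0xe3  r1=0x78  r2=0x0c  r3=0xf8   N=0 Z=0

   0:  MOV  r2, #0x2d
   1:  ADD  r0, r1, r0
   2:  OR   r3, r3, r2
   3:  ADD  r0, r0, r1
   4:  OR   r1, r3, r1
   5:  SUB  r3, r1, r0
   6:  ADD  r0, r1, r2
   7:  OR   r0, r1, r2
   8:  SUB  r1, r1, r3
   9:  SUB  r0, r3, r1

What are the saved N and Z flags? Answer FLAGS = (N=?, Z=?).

after  0: r0=0xe3 r1=0x78 r2=0x2d r3=0xf8  N=0 Z=0
after  1: r0=0x5b r1=0x78 r2=0x2d r3=0xf8  N=0 Z=0
after  2: r0=0x5b r1=0x78 r2=0x2d r3=0xfd  N=1 Z=0
after  3: r0=0xd3 r1=0x78 r2=0x2d r3=0xfd  N=1 Z=0
-- IRQ taken; context saved, return-PC = 4 --

FLAGS = (N=1, Z=0)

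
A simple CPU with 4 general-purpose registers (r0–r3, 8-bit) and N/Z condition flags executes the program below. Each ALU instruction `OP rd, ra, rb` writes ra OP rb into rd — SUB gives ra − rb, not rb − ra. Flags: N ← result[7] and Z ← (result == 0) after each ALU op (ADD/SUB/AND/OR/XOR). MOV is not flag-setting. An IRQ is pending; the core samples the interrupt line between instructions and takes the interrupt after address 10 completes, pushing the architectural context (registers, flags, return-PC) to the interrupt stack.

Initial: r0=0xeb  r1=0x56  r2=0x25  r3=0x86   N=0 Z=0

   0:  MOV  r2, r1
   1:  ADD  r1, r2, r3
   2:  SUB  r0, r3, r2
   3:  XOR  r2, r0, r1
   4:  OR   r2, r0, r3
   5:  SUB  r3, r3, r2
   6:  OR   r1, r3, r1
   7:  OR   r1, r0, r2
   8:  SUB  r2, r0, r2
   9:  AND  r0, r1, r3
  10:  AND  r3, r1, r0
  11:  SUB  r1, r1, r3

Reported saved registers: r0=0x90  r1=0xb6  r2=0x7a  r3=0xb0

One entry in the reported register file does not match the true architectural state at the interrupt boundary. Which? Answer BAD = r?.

BAD = r3

after  0: r0=0xeb r1=0x56 r2=0x56 r3=0x86  N=0 Z=0
after  1: r0=0xeb r1=0xdc r2=0x56 r3=0x86  N=1 Z=0
after  2: r0=0x30 r1=0xdc r2=0x56 r3=0x86  N=0 Z=0
after  3: r0=0x30 r1=0xdc r2=0xec r3=0x86  N=1 Z=0
after  4: r0=0x30 r1=0xdc r2=0xb6 r3=0x86  N=1 Z=0
after  5: r0=0x30 r1=0xdc r2=0xb6 r3=0xd0  N=1 Z=0
after  6: r0=0x30 r1=0xdc r2=0xb6 r3=0xd0  N=1 Z=0
after  7: r0=0x30 r1=0xb6 r2=0xb6 r3=0xd0  N=1 Z=0
after  8: r0=0x30 r1=0xb6 r2=0x7a r3=0xd0  N=0 Z=0
after  9: r0=0x90 r1=0xb6 r2=0x7a r3=0xd0  N=1 Z=0
after 10: r0=0x90 r1=0xb6 r2=0x7a r3=0x90  N=1 Z=0
-- IRQ taken; context saved, return-PC = 11 --
mismatch: r3: reported 0xb0 vs actual 0x90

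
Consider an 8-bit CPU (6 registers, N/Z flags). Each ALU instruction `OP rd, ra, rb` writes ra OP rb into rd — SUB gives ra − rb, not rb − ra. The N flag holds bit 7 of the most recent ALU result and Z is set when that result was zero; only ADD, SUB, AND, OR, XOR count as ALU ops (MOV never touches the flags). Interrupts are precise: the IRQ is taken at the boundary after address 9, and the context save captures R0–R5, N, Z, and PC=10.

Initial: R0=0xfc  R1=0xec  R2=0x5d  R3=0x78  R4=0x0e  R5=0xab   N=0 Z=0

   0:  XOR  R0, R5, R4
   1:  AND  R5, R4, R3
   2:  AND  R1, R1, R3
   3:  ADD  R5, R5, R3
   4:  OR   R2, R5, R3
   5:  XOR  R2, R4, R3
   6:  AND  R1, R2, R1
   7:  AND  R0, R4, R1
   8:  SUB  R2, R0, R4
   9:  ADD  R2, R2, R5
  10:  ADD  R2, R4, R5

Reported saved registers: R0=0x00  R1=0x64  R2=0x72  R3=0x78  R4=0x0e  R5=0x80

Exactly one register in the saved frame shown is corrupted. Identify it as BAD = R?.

BAD = R1

after  0: R0=0xa5 R1=0xec R2=0x5d R3=0x78 R4=0x0e R5=0xab  N=1 Z=0
after  1: R0=0xa5 R1=0xec R2=0x5d R3=0x78 R4=0x0e R5=0x08  N=0 Z=0
after  2: R0=0xa5 R1=0x68 R2=0x5d R3=0x78 R4=0x0e R5=0x08  N=0 Z=0
after  3: R0=0xa5 R1=0x68 R2=0x5d R3=0x78 R4=0x0e R5=0x80  N=1 Z=0
after  4: R0=0xa5 R1=0x68 R2=0xf8 R3=0x78 R4=0x0e R5=0x80  N=1 Z=0
after  5: R0=0xa5 R1=0x68 R2=0x76 R3=0x78 R4=0x0e R5=0x80  N=0 Z=0
after  6: R0=0xa5 R1=0x60 R2=0x76 R3=0x78 R4=0x0e R5=0x80  N=0 Z=0
after  7: R0=0x00 R1=0x60 R2=0x76 R3=0x78 R4=0x0e R5=0x80  N=0 Z=1
after  8: R0=0x00 R1=0x60 R2=0xf2 R3=0x78 R4=0x0e R5=0x80  N=1 Z=0
after  9: R0=0x00 R1=0x60 R2=0x72 R3=0x78 R4=0x0e R5=0x80  N=0 Z=0
-- IRQ taken; context saved, return-PC = 10 --
mismatch: R1: reported 0x64 vs actual 0x60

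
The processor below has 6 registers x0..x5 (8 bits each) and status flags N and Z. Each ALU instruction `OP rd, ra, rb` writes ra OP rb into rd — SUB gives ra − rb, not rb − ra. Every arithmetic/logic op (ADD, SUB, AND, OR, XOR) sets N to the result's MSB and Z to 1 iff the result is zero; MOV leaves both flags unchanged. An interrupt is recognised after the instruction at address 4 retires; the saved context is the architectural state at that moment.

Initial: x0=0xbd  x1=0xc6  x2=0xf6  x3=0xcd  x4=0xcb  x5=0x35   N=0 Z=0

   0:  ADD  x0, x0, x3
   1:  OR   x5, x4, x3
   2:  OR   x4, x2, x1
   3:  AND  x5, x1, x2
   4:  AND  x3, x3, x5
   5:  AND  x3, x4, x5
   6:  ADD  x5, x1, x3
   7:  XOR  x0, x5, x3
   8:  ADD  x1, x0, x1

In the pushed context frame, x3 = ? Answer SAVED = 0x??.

SAVED = 0xc4

after  0: x0=0x8a x1=0xc6 x2=0xf6 x3=0xcd x4=0xcb x5=0x35  N=1 Z=0
after  1: x0=0x8a x1=0xc6 x2=0xf6 x3=0xcd x4=0xcb x5=0xcf  N=1 Z=0
after  2: x0=0x8a x1=0xc6 x2=0xf6 x3=0xcd x4=0xf6 x5=0xcf  N=1 Z=0
after  3: x0=0x8a x1=0xc6 x2=0xf6 x3=0xcd x4=0xf6 x5=0xc6  N=1 Z=0
after  4: x0=0x8a x1=0xc6 x2=0xf6 x3=0xc4 x4=0xf6 x5=0xc6  N=1 Z=0
-- IRQ taken; context saved, return-PC = 5 --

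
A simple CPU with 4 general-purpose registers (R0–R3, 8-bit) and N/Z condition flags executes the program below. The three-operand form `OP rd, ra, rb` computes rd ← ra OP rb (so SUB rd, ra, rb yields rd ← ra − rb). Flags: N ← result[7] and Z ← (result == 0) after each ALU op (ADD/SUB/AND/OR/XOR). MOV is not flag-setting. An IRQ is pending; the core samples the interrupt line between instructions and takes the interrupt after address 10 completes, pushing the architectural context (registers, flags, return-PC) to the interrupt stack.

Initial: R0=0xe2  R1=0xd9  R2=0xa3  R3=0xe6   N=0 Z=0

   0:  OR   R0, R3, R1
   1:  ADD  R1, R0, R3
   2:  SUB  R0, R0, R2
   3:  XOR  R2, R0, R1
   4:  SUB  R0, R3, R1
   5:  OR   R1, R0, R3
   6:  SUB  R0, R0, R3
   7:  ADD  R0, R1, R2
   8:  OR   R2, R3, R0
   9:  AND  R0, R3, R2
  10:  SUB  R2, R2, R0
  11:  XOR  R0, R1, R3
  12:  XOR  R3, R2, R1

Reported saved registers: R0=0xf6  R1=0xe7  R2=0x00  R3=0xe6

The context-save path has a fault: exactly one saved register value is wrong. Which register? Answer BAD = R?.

after  0: R0=0xff R1=0xd9 R2=0xa3 R3=0xe6  N=1 Z=0
after  1: R0=0xff R1=0xe5 R2=0xa3 R3=0xe6  N=1 Z=0
after  2: R0=0x5c R1=0xe5 R2=0xa3 R3=0xe6  N=0 Z=0
after  3: R0=0x5c R1=0xe5 R2=0xb9 R3=0xe6  N=1 Z=0
after  4: R0=0x01 R1=0xe5 R2=0xb9 R3=0xe6  N=0 Z=0
after  5: R0=0x01 R1=0xe7 R2=0xb9 R3=0xe6  N=1 Z=0
after  6: R0=0x1b R1=0xe7 R2=0xb9 R3=0xe6  N=0 Z=0
after  7: R0=0xa0 R1=0xe7 R2=0xb9 R3=0xe6  N=1 Z=0
after  8: R0=0xa0 R1=0xe7 R2=0xe6 R3=0xe6  N=1 Z=0
after  9: R0=0xe6 R1=0xe7 R2=0xe6 R3=0xe6  N=1 Z=0
after 10: R0=0xe6 R1=0xe7 R2=0x00 R3=0xe6  N=0 Z=1
-- IRQ taken; context saved, return-PC = 11 --
mismatch: R0: reported 0xf6 vs actual 0xe6

BAD = R0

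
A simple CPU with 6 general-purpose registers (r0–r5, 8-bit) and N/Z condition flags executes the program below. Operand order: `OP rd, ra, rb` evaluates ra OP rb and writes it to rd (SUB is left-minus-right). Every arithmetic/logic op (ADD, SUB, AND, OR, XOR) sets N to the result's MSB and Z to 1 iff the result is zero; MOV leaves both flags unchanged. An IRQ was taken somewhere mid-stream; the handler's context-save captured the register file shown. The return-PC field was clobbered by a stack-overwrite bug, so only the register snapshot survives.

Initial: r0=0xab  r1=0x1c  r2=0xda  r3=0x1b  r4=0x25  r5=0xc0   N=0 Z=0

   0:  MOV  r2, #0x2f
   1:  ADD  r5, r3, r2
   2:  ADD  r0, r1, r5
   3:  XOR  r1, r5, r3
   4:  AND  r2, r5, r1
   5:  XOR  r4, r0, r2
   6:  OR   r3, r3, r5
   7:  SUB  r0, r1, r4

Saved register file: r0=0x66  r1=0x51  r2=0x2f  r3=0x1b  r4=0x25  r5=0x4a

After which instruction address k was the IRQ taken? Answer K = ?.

K = 3

after  0: r0=0xab r1=0x1c r2=0x2f r3=0x1b r4=0x25 r5=0xc0  N=0 Z=0
after  1: r0=0xab r1=0x1c r2=0x2f r3=0x1b r4=0x25 r5=0x4a  N=0 Z=0
after  2: r0=0x66 r1=0x1c r2=0x2f r3=0x1b r4=0x25 r5=0x4a  N=0 Z=0
after  3: r0=0x66 r1=0x51 r2=0x2f r3=0x1b r4=0x25 r5=0x4a  N=0 Z=0
-- IRQ taken; context saved, return-PC = 4 --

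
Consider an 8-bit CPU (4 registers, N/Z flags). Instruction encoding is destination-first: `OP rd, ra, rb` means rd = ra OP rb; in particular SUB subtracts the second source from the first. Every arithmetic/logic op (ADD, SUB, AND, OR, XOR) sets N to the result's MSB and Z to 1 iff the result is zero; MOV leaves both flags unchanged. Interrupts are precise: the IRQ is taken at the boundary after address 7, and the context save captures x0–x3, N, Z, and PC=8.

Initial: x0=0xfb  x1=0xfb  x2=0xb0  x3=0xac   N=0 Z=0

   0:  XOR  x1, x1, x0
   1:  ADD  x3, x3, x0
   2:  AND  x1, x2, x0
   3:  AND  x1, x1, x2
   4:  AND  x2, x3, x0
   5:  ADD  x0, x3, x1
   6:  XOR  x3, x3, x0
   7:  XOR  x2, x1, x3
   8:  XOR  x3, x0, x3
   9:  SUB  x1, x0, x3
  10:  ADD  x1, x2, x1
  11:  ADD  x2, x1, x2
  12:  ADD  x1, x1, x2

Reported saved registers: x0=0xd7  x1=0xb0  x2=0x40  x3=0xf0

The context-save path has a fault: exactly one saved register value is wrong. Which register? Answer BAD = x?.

BAD = x0

after  0: x0=0xfb x1=0x00 x2=0xb0 x3=0xac  N=0 Z=1
after  1: x0=0xfb x1=0x00 x2=0xb0 x3=0xa7  N=1 Z=0
after  2: x0=0xfb x1=0xb0 x2=0xb0 x3=0xa7  N=1 Z=0
after  3: x0=0xfb x1=0xb0 x2=0xb0 x3=0xa7  N=1 Z=0
after  4: x0=0xfb x1=0xb0 x2=0xa3 x3=0xa7  N=1 Z=0
after  5: x0=0x57 x1=0xb0 x2=0xa3 x3=0xa7  N=0 Z=0
after  6: x0=0x57 x1=0xb0 x2=0xa3 x3=0xf0  N=1 Z=0
after  7: x0=0x57 x1=0xb0 x2=0x40 x3=0xf0  N=0 Z=0
-- IRQ taken; context saved, return-PC = 8 --
mismatch: x0: reported 0xd7 vs actual 0x57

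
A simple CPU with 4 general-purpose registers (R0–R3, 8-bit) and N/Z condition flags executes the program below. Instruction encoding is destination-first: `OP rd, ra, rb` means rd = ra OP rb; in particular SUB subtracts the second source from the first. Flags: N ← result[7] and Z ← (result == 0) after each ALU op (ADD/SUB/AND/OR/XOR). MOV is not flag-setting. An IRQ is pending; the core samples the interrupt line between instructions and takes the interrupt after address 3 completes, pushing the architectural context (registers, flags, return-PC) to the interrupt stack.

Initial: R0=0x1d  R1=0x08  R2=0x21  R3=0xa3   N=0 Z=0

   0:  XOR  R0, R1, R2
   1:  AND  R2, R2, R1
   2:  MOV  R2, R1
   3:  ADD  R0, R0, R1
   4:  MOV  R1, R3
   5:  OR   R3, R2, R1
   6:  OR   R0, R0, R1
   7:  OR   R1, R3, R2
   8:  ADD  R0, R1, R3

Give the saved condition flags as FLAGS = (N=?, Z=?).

after  0: R0=0x29 R1=0x08 R2=0x21 R3=0xa3  N=0 Z=0
after  1: R0=0x29 R1=0x08 R2=0x00 R3=0xa3  N=0 Z=1
after  2: R0=0x29 R1=0x08 R2=0x08 R3=0xa3  N=0 Z=1
after  3: R0=0x31 R1=0x08 R2=0x08 R3=0xa3  N=0 Z=0
-- IRQ taken; context saved, return-PC = 4 --

FLAGS = (N=0, Z=0)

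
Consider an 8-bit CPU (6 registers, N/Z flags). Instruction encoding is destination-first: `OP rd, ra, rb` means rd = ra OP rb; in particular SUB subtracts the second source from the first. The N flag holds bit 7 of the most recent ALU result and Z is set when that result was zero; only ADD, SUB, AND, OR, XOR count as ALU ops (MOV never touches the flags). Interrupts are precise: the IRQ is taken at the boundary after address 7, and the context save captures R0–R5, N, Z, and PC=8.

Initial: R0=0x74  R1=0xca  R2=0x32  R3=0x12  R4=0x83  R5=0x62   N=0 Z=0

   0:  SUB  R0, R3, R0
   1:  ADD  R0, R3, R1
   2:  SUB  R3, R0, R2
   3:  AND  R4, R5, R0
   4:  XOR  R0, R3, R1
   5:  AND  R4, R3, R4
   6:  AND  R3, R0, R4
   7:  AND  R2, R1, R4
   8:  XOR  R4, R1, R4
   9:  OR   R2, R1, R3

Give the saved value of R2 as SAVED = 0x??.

after  0: R0=0x9e R1=0xca R2=0x32 R3=0x12 R4=0x83 R5=0x62  N=1 Z=0
after  1: R0=0xdc R1=0xca R2=0x32 R3=0x12 R4=0x83 R5=0x62  N=1 Z=0
after  2: R0=0xdc R1=0xca R2=0x32 R3=0xaa R4=0x83 R5=0x62  N=1 Z=0
after  3: R0=0xdc R1=0xca R2=0x32 R3=0xaa R4=0x40 R5=0x62  N=0 Z=0
after  4: R0=0x60 R1=0xca R2=0x32 R3=0xaa R4=0x40 R5=0x62  N=0 Z=0
after  5: R0=0x60 R1=0xca R2=0x32 R3=0xaa R4=0x00 R5=0x62  N=0 Z=1
after  6: R0=0x60 R1=0xca R2=0x32 R3=0x00 R4=0x00 R5=0x62  N=0 Z=1
after  7: R0=0x60 R1=0xca R2=0x00 R3=0x00 R4=0x00 R5=0x62  N=0 Z=1
-- IRQ taken; context saved, return-PC = 8 --

SAVED = 0x00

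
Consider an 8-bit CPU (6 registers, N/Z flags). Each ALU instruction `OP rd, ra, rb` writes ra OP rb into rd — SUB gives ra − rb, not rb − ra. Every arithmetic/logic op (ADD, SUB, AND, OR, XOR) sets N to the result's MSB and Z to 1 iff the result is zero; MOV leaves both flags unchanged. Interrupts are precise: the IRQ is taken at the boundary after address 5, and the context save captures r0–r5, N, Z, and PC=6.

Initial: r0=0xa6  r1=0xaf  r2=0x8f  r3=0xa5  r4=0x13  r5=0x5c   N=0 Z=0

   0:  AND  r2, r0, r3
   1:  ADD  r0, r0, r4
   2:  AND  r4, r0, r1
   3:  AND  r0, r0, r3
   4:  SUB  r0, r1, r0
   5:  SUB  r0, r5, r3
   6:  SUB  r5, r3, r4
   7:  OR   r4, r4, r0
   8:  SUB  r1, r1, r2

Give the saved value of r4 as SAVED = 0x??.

after  0: r0=0xa6 r1=0xaf r2=0xa4 r3=0xa5 r4=0x13 r5=0x5c  N=1 Z=0
after  1: r0=0xb9 r1=0xaf r2=0xa4 r3=0xa5 r4=0x13 r5=0x5c  N=1 Z=0
after  2: r0=0xb9 r1=0xaf r2=0xa4 r3=0xa5 r4=0xa9 r5=0x5c  N=1 Z=0
after  3: r0=0xa1 r1=0xaf r2=0xa4 r3=0xa5 r4=0xa9 r5=0x5c  N=1 Z=0
after  4: r0=0x0e r1=0xaf r2=0xa4 r3=0xa5 r4=0xa9 r5=0x5c  N=0 Z=0
after  5: r0=0xb7 r1=0xaf r2=0xa4 r3=0xa5 r4=0xa9 r5=0x5c  N=1 Z=0
-- IRQ taken; context saved, return-PC = 6 --

SAVED = 0xa9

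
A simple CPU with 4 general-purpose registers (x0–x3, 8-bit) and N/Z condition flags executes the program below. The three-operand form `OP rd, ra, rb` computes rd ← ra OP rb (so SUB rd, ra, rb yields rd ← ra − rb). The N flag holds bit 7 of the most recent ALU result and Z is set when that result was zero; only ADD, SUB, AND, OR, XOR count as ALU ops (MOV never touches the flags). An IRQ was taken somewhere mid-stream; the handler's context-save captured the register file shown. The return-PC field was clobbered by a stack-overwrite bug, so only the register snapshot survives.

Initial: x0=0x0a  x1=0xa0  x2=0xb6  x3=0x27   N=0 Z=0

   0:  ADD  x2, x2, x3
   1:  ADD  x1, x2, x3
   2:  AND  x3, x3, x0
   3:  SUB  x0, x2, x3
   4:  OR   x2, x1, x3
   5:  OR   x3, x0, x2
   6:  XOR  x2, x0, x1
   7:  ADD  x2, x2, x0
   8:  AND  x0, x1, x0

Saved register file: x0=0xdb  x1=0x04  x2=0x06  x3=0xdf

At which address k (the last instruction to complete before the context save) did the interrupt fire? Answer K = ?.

after  0: x0=0x0a x1=0xa0 x2=0xdd x3=0x27  N=1 Z=0
after  1: x0=0x0a x1=0x04 x2=0xdd x3=0x27  N=0 Z=0
after  2: x0=0x0a x1=0x04 x2=0xdd x3=0x02  N=0 Z=0
after  3: x0=0xdb x1=0x04 x2=0xdd x3=0x02  N=1 Z=0
after  4: x0=0xdb x1=0x04 x2=0x06 x3=0x02  N=0 Z=0
after  5: x0=0xdb x1=0x04 x2=0x06 x3=0xdf  N=1 Z=0
-- IRQ taken; context saved, return-PC = 6 --

K = 5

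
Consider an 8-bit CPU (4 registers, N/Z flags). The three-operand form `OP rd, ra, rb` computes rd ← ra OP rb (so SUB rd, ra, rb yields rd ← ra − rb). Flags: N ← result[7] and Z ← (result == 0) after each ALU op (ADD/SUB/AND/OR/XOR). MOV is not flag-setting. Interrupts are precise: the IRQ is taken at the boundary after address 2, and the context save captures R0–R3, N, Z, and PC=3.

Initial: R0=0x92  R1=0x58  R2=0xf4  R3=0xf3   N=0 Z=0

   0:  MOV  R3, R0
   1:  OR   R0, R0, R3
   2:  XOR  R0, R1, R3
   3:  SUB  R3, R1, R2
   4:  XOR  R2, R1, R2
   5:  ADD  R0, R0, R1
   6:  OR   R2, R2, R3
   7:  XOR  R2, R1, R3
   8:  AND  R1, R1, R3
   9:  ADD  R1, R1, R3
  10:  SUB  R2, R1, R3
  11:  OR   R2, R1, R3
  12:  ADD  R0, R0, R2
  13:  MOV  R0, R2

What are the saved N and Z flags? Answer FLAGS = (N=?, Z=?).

after  0: R0=0x92 R1=0x58 R2=0xf4 R3=0x92  N=0 Z=0
after  1: R0=0x92 R1=0x58 R2=0xf4 R3=0x92  N=1 Z=0
after  2: R0=0xca R1=0x58 R2=0xf4 R3=0x92  N=1 Z=0
-- IRQ taken; context saved, return-PC = 3 --

FLAGS = (N=1, Z=0)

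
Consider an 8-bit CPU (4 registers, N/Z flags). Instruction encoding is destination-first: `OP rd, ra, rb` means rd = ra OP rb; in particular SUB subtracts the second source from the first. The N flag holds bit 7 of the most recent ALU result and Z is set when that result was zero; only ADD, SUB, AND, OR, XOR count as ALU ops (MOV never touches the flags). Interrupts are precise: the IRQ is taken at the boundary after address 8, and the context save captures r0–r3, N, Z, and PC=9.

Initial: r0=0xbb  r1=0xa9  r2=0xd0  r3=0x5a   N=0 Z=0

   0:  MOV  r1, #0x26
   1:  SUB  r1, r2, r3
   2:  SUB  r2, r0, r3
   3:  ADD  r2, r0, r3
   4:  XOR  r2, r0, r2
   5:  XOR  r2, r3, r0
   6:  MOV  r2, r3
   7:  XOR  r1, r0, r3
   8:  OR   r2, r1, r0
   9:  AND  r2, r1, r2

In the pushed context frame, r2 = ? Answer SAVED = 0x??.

SAVED = 0xfb

after  0: r0=0xbb r1=0x26 r2=0xd0 r3=0x5a  N=0 Z=0
after  1: r0=0xbb r1=0x76 r2=0xd0 r3=0x5a  N=0 Z=0
after  2: r0=0xbb r1=0x76 r2=0x61 r3=0x5a  N=0 Z=0
after  3: r0=0xbb r1=0x76 r2=0x15 r3=0x5a  N=0 Z=0
after  4: r0=0xbb r1=0x76 r2=0xae r3=0x5a  N=1 Z=0
after  5: r0=0xbb r1=0x76 r2=0xe1 r3=0x5a  N=1 Z=0
after  6: r0=0xbb r1=0x76 r2=0x5a r3=0x5a  N=1 Z=0
after  7: r0=0xbb r1=0xe1 r2=0x5a r3=0x5a  N=1 Z=0
after  8: r0=0xbb r1=0xe1 r2=0xfb r3=0x5a  N=1 Z=0
-- IRQ taken; context saved, return-PC = 9 --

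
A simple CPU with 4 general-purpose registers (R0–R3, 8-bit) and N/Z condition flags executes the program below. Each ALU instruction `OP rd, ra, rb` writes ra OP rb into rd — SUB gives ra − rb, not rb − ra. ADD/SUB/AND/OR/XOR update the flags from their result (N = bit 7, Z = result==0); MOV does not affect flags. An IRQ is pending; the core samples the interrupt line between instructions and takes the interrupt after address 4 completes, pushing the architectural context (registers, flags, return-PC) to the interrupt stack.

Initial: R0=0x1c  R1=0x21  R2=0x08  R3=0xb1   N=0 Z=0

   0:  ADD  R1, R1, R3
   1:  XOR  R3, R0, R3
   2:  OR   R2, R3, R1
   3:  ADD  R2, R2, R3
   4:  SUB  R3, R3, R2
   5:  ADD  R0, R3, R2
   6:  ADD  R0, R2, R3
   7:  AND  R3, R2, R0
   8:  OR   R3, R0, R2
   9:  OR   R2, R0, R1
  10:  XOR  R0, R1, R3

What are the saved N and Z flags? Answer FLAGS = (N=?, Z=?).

FLAGS = (N=0, Z=0)

after  0: R0=0x1c R1=0xd2 R2=0x08 R3=0xb1  N=1 Z=0
after  1: R0=0x1c R1=0xd2 R2=0x08 R3=0xad  N=1 Z=0
after  2: R0=0x1c R1=0xd2 R2=0xff R3=0xad  N=1 Z=0
after  3: R0=0x1c R1=0xd2 R2=0xac R3=0xad  N=1 Z=0
after  4: R0=0x1c R1=0xd2 R2=0xac R3=0x01  N=0 Z=0
-- IRQ taken; context saved, return-PC = 5 --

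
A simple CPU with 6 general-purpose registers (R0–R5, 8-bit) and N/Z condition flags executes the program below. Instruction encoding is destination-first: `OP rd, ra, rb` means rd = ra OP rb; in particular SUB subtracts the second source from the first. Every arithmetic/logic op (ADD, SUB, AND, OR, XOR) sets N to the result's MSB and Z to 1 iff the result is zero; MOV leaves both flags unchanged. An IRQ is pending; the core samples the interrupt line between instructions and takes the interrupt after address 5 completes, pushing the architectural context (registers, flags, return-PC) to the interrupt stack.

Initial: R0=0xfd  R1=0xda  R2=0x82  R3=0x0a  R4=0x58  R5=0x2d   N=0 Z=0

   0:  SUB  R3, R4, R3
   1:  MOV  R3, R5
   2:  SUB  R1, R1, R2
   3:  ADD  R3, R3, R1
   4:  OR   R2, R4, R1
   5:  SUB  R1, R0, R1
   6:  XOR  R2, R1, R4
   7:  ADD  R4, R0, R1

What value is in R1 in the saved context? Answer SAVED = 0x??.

SAVED = 0xa5

after  0: R0=0xfd R1=0xda R2=0x82 R3=0x4e R4=0x58 R5=0x2d  N=0 Z=0
after  1: R0=0xfd R1=0xda R2=0x82 R3=0x2d R4=0x58 R5=0x2d  N=0 Z=0
after  2: R0=0xfd R1=0x58 R2=0x82 R3=0x2d R4=0x58 R5=0x2d  N=0 Z=0
after  3: R0=0xfd R1=0x58 R2=0x82 R3=0x85 R4=0x58 R5=0x2d  N=1 Z=0
after  4: R0=0xfd R1=0x58 R2=0x58 R3=0x85 R4=0x58 R5=0x2d  N=0 Z=0
after  5: R0=0xfd R1=0xa5 R2=0x58 R3=0x85 R4=0x58 R5=0x2d  N=1 Z=0
-- IRQ taken; context saved, return-PC = 6 --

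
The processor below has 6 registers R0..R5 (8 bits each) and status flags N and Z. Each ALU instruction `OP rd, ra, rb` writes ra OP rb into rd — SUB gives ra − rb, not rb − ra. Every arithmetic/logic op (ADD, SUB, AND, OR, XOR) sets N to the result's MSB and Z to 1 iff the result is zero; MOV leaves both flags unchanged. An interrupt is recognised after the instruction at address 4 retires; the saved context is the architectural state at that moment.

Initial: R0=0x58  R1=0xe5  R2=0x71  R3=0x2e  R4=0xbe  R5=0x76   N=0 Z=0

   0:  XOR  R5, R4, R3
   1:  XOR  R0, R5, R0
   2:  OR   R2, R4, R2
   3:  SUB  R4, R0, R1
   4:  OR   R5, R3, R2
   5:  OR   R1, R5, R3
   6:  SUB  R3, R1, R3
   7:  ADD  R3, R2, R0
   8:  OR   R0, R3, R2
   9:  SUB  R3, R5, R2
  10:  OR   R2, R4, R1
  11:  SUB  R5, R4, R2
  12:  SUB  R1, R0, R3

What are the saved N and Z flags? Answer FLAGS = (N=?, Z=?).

FLAGS = (N=1, Z=0)

after  0: R0=0x58 R1=0xe5 R2=0x71 R3=0x2e R4=0xbe R5=0x90  N=1 Z=0
after  1: R0=0xc8 R1=0xe5 R2=0x71 R3=0x2e R4=0xbe R5=0x90  N=1 Z=0
after  2: R0=0xc8 R1=0xe5 R2=0xff R3=0x2e R4=0xbe R5=0x90  N=1 Z=0
after  3: R0=0xc8 R1=0xe5 R2=0xff R3=0x2e R4=0xe3 R5=0x90  N=1 Z=0
after  4: R0=0xc8 R1=0xe5 R2=0xff R3=0x2e R4=0xe3 R5=0xff  N=1 Z=0
-- IRQ taken; context saved, return-PC = 5 --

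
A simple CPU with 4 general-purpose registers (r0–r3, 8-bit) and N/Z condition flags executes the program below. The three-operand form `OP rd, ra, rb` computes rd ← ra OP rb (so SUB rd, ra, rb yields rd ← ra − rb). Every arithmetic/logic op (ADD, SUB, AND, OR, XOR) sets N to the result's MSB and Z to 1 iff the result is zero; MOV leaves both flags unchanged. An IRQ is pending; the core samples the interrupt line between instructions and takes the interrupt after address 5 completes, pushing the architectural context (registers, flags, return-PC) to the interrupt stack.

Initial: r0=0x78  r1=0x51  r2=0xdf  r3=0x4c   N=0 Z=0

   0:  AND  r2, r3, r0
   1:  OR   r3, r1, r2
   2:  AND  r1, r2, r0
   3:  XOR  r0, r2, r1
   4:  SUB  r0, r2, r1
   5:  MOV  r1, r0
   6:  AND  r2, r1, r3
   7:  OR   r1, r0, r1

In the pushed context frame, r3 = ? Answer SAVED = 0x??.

after  0: r0=0x78 r1=0x51 r2=0x48 r3=0x4c  N=0 Z=0
after  1: r0=0x78 r1=0x51 r2=0x48 r3=0x59  N=0 Z=0
after  2: r0=0x78 r1=0x48 r2=0x48 r3=0x59  N=0 Z=0
after  3: r0=0x00 r1=0x48 r2=0x48 r3=0x59  N=0 Z=1
after  4: r0=0x00 r1=0x48 r2=0x48 r3=0x59  N=0 Z=1
after  5: r0=0x00 r1=0x00 r2=0x48 r3=0x59  N=0 Z=1
-- IRQ taken; context saved, return-PC = 6 --

SAVED = 0x59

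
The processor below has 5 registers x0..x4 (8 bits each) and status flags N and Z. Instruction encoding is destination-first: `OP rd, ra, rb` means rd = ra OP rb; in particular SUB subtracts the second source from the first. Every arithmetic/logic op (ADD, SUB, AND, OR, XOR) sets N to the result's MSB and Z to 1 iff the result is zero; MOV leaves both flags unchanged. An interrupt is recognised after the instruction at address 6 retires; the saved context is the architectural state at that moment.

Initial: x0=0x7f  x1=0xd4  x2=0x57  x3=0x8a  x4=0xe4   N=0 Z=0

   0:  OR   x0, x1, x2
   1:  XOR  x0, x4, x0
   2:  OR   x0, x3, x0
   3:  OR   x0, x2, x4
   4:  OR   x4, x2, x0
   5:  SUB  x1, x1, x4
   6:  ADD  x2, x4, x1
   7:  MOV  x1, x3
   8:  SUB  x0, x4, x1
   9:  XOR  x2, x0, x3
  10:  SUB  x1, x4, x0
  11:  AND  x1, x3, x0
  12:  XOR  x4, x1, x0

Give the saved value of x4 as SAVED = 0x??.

SAVED = 0xf7

after  0: x0=0xd7 x1=0xd4 x2=0x57 x3=0x8a x4=0xe4  N=1 Z=0
after  1: x0=0x33 x1=0xd4 x2=0x57 x3=0x8a x4=0xe4  N=0 Z=0
after  2: x0=0xbb x1=0xd4 x2=0x57 x3=0x8a x4=0xe4  N=1 Z=0
after  3: x0=0xf7 x1=0xd4 x2=0x57 x3=0x8a x4=0xe4  N=1 Z=0
after  4: x0=0xf7 x1=0xd4 x2=0x57 x3=0x8a x4=0xf7  N=1 Z=0
after  5: x0=0xf7 x1=0xdd x2=0x57 x3=0x8a x4=0xf7  N=1 Z=0
after  6: x0=0xf7 x1=0xdd x2=0xd4 x3=0x8a x4=0xf7  N=1 Z=0
-- IRQ taken; context saved, return-PC = 7 --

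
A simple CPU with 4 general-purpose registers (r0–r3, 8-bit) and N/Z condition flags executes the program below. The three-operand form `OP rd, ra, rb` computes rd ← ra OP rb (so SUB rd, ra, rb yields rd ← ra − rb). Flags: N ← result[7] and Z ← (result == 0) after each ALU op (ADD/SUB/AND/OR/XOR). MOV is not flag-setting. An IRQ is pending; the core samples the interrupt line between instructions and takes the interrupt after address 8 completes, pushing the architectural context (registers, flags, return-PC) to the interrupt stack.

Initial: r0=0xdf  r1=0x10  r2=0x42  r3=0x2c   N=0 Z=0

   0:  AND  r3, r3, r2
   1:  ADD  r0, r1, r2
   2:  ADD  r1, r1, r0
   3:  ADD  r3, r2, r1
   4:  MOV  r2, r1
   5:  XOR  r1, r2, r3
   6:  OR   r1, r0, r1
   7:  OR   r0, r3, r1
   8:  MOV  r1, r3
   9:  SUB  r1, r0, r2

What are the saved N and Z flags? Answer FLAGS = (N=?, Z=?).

after  0: r0=0xdf r1=0x10 r2=0x42 r3=0x00  N=0 Z=1
after  1: r0=0x52 r1=0x10 r2=0x42 r3=0x00  N=0 Z=0
after  2: r0=0x52 r1=0x62 r2=0x42 r3=0x00  N=0 Z=0
after  3: r0=0x52 r1=0x62 r2=0x42 r3=0xa4  N=1 Z=0
after  4: r0=0x52 r1=0x62 r2=0x62 r3=0xa4  N=1 Z=0
after  5: r0=0x52 r1=0xc6 r2=0x62 r3=0xa4  N=1 Z=0
after  6: r0=0x52 r1=0xd6 r2=0x62 r3=0xa4  N=1 Z=0
after  7: r0=0xf6 r1=0xd6 r2=0x62 r3=0xa4  N=1 Z=0
after  8: r0=0xf6 r1=0xa4 r2=0x62 r3=0xa4  N=1 Z=0
-- IRQ taken; context saved, return-PC = 9 --

FLAGS = (N=1, Z=0)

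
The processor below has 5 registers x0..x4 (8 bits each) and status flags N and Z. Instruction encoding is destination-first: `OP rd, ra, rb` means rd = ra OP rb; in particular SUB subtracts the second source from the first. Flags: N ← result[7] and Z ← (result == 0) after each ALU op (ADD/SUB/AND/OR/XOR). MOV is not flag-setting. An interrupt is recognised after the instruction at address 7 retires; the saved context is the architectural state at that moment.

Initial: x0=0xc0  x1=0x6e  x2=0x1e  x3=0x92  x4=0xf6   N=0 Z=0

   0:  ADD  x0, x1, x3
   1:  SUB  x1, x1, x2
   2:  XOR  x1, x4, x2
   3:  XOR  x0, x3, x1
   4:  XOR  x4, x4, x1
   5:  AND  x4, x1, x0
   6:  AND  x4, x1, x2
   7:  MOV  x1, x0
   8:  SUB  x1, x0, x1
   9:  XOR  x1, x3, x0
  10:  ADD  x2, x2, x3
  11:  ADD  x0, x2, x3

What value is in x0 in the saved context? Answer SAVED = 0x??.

SAVED = 0x7a

after  0: x0=0x00 x1=0x6e x2=0x1e x3=0x92 x4=0xf6  N=0 Z=1
after  1: x0=0x00 x1=0x50 x2=0x1e x3=0x92 x4=0xf6  N=0 Z=0
after  2: x0=0x00 x1=0xe8 x2=0x1e x3=0x92 x4=0xf6  N=1 Z=0
after  3: x0=0x7a x1=0xe8 x2=0x1e x3=0x92 x4=0xf6  N=0 Z=0
after  4: x0=0x7a x1=0xe8 x2=0x1e x3=0x92 x4=0x1e  N=0 Z=0
after  5: x0=0x7a x1=0xe8 x2=0x1e x3=0x92 x4=0x68  N=0 Z=0
after  6: x0=0x7a x1=0xe8 x2=0x1e x3=0x92 x4=0x08  N=0 Z=0
after  7: x0=0x7a x1=0x7a x2=0x1e x3=0x92 x4=0x08  N=0 Z=0
-- IRQ taken; context saved, return-PC = 8 --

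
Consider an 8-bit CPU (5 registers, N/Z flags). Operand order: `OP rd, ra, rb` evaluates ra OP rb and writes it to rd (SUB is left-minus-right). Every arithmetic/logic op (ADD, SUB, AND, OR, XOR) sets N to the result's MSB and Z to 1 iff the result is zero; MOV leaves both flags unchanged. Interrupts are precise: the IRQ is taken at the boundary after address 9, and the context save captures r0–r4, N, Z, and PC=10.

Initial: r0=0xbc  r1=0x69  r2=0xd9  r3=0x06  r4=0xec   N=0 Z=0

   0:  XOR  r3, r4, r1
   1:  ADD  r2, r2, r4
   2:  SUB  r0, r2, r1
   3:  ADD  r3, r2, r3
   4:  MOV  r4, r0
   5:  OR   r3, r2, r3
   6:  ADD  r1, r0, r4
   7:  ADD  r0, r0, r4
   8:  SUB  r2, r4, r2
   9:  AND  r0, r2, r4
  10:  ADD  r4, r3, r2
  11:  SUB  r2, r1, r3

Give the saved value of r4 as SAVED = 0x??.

SAVED = 0x5c

after  0: r0=0xbc r1=0x69 r2=0xd9 r3=0x85 r4=0xec  N=1 Z=0
after  1: r0=0xbc r1=0x69 r2=0xc5 r3=0x85 r4=0xec  N=1 Z=0
after  2: r0=0x5c r1=0x69 r2=0xc5 r3=0x85 r4=0xec  N=0 Z=0
after  3: r0=0x5c r1=0x69 r2=0xc5 r3=0x4a r4=0xec  N=0 Z=0
after  4: r0=0x5c r1=0x69 r2=0xc5 r3=0x4a r4=0x5c  N=0 Z=0
after  5: r0=0x5c r1=0x69 r2=0xc5 r3=0xcf r4=0x5c  N=1 Z=0
after  6: r0=0x5c r1=0xb8 r2=0xc5 r3=0xcf r4=0x5c  N=1 Z=0
after  7: r0=0xb8 r1=0xb8 r2=0xc5 r3=0xcf r4=0x5c  N=1 Z=0
after  8: r0=0xb8 r1=0xb8 r2=0x97 r3=0xcf r4=0x5c  N=1 Z=0
after  9: r0=0x14 r1=0xb8 r2=0x97 r3=0xcf r4=0x5c  N=0 Z=0
-- IRQ taken; context saved, return-PC = 10 --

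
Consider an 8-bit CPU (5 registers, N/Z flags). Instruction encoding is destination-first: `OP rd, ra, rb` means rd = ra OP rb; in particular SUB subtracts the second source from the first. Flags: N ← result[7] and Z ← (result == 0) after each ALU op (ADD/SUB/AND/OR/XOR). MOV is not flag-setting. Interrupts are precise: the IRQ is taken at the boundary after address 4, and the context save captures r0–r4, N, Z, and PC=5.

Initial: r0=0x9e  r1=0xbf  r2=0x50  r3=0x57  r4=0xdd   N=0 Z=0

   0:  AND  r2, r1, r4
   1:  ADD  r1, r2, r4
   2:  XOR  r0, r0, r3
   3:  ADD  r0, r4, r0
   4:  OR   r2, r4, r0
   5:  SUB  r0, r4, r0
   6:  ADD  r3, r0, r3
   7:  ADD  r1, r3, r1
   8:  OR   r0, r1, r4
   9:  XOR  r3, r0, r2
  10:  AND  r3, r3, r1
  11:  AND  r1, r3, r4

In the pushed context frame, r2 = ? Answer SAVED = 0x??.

SAVED = 0xff

after  0: r0=0x9e r1=0xbf r2=0x9d r3=0x57 r4=0xdd  N=1 Z=0
after  1: r0=0x9e r1=0x7a r2=0x9d r3=0x57 r4=0xdd  N=0 Z=0
after  2: r0=0xc9 r1=0x7a r2=0x9d r3=0x57 r4=0xdd  N=1 Z=0
after  3: r0=0xa6 r1=0x7a r2=0x9d r3=0x57 r4=0xdd  N=1 Z=0
after  4: r0=0xa6 r1=0x7a r2=0xff r3=0x57 r4=0xdd  N=1 Z=0
-- IRQ taken; context saved, return-PC = 5 --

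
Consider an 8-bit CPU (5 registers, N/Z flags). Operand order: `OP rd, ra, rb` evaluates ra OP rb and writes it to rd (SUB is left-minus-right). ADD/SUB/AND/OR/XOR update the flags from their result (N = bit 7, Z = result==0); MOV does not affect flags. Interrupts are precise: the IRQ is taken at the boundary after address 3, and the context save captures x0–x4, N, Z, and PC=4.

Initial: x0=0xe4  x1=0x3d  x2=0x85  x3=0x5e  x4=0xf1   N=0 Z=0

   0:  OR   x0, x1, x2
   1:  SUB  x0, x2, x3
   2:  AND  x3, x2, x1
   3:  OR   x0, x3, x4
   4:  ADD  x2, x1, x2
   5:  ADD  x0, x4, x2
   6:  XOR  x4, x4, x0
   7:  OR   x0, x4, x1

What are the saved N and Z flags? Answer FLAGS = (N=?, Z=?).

after  0: x0=0xbd x1=0x3d x2=0x85 x3=0x5e x4=0xf1  N=1 Z=0
after  1: x0=0x27 x1=0x3d x2=0x85 x3=0x5e x4=0xf1  N=0 Z=0
after  2: x0=0x27 x1=0x3d x2=0x85 x3=0x05 x4=0xf1  N=0 Z=0
after  3: x0=0xf5 x1=0x3d x2=0x85 x3=0x05 x4=0xf1  N=1 Z=0
-- IRQ taken; context saved, return-PC = 4 --

FLAGS = (N=1, Z=0)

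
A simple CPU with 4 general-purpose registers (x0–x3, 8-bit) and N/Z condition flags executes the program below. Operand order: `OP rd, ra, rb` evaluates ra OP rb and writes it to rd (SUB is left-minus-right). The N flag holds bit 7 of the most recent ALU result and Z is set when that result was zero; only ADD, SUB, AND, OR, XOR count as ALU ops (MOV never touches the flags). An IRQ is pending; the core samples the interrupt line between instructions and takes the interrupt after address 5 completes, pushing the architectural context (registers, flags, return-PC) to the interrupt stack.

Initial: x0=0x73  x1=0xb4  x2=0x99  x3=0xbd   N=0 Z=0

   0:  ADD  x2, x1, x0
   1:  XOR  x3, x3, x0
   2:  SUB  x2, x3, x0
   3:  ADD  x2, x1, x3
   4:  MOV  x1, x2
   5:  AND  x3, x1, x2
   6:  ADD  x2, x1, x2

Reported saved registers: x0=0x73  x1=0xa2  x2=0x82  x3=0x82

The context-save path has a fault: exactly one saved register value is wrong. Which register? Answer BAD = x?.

BAD = x1

after  0: x0=0x73 x1=0xb4 x2=0x27 x3=0xbd  N=0 Z=0
after  1: x0=0x73 x1=0xb4 x2=0x27 x3=0xce  N=1 Z=0
after  2: x0=0x73 x1=0xb4 x2=0x5b x3=0xce  N=0 Z=0
after  3: x0=0x73 x1=0xb4 x2=0x82 x3=0xce  N=1 Z=0
after  4: x0=0x73 x1=0x82 x2=0x82 x3=0xce  N=1 Z=0
after  5: x0=0x73 x1=0x82 x2=0x82 x3=0x82  N=1 Z=0
-- IRQ taken; context saved, return-PC = 6 --
mismatch: x1: reported 0xa2 vs actual 0x82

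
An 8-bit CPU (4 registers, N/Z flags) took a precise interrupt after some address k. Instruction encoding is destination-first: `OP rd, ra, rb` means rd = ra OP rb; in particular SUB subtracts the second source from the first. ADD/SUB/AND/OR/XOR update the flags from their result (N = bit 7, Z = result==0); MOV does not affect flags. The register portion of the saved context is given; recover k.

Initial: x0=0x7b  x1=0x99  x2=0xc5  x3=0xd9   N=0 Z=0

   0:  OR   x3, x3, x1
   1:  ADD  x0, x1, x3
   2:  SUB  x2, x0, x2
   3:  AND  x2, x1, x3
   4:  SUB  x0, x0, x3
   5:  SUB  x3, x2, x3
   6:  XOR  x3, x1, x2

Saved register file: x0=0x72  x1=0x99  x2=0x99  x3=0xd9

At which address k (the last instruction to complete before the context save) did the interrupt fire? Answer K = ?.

K = 3

after  0: x0=0x7b x1=0x99 x2=0xc5 x3=0xd9  N=1 Z=0
after  1: x0=0x72 x1=0x99 x2=0xc5 x3=0xd9  N=0 Z=0
after  2: x0=0x72 x1=0x99 x2=0xad x3=0xd9  N=1 Z=0
after  3: x0=0x72 x1=0x99 x2=0x99 x3=0xd9  N=1 Z=0
-- IRQ taken; context saved, return-PC = 4 --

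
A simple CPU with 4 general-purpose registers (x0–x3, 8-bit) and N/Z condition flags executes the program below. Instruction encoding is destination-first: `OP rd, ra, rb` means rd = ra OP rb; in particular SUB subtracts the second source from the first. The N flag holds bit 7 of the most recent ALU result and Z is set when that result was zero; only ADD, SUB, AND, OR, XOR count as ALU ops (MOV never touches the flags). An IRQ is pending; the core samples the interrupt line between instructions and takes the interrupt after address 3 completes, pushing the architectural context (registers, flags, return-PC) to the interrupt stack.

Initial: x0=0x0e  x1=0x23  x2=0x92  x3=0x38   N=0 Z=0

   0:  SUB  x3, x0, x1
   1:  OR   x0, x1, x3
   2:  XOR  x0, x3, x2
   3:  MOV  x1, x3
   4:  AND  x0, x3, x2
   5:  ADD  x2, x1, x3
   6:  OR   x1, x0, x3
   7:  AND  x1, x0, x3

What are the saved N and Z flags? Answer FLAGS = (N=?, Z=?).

after  0: x0=0x0e x1=0x23 x2=0x92 x3=0xeb  N=1 Z=0
after  1: x0=0xeb x1=0x23 x2=0x92 x3=0xeb  N=1 Z=0
after  2: x0=0x79 x1=0x23 x2=0x92 x3=0xeb  N=0 Z=0
after  3: x0=0x79 x1=0xeb x2=0x92 x3=0xeb  N=0 Z=0
-- IRQ taken; context saved, return-PC = 4 --

FLAGS = (N=0, Z=0)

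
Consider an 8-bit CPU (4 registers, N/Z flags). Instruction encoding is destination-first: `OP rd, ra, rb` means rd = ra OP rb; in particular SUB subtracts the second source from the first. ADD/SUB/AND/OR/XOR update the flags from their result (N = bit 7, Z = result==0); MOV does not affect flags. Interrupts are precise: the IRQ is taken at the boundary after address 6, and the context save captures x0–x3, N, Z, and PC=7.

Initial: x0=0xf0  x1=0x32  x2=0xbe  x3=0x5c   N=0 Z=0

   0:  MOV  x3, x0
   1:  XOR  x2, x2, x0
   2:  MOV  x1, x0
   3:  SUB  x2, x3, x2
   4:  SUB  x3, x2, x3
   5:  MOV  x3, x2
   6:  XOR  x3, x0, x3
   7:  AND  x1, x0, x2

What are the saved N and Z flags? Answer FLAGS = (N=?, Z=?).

after  0: x0=0xf0 x1=0x32 x2=0xbe x3=0xf0  N=0 Z=0
after  1: x0=0xf0 x1=0x32 x2=0x4e x3=0xf0  N=0 Z=0
after  2: x0=0xf0 x1=0xf0 x2=0x4e x3=0xf0  N=0 Z=0
after  3: x0=0xf0 x1=0xf0 x2=0xa2 x3=0xf0  N=1 Z=0
after  4: x0=0xf0 x1=0xf0 x2=0xa2 x3=0xb2  N=1 Z=0
after  5: x0=0xf0 x1=0xf0 x2=0xa2 x3=0xa2  N=1 Z=0
after  6: x0=0xf0 x1=0xf0 x2=0xa2 x3=0x52  N=0 Z=0
-- IRQ taken; context saved, return-PC = 7 --

FLAGS = (N=0, Z=0)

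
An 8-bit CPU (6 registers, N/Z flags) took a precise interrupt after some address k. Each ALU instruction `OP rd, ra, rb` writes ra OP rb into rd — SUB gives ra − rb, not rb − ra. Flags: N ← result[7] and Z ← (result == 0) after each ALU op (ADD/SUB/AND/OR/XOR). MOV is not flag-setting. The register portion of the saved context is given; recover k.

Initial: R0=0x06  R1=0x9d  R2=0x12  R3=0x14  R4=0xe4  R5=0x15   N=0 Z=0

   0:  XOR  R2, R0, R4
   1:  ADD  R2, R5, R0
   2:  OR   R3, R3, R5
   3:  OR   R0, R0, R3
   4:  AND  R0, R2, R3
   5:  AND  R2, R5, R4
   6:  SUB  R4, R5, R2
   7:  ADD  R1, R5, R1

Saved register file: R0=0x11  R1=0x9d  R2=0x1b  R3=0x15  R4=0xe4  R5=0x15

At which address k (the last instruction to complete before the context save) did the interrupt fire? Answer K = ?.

K = 4

after  0: R0=0x06 R1=0x9d R2=0xe2 R3=0x14 R4=0xe4 R5=0x15  N=1 Z=0
after  1: R0=0x06 R1=0x9d R2=0x1b R3=0x14 R4=0xe4 R5=0x15  N=0 Z=0
after  2: R0=0x06 R1=0x9d R2=0x1b R3=0x15 R4=0xe4 R5=0x15  N=0 Z=0
after  3: R0=0x17 R1=0x9d R2=0x1b R3=0x15 R4=0xe4 R5=0x15  N=0 Z=0
after  4: R0=0x11 R1=0x9d R2=0x1b R3=0x15 R4=0xe4 R5=0x15  N=0 Z=0
-- IRQ taken; context saved, return-PC = 5 --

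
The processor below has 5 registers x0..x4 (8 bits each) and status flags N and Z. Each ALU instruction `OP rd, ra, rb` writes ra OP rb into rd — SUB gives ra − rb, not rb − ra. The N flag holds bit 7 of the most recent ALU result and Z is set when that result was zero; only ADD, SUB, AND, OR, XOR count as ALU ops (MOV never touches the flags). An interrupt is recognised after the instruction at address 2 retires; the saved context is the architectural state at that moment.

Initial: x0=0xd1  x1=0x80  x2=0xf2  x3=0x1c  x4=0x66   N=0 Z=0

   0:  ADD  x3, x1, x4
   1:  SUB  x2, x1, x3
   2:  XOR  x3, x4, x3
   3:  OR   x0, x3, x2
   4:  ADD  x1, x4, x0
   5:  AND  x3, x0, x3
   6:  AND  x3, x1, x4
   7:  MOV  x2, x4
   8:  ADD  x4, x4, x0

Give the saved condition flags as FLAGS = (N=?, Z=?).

after  0: x0=0xd1 x1=0x80 x2=0xf2 x3=0xe6 x4=0x66  N=1 Z=0
after  1: x0=0xd1 x1=0x80 x2=0x9a x3=0xe6 x4=0x66  N=1 Z=0
after  2: x0=0xd1 x1=0x80 x2=0x9a x3=0x80 x4=0x66  N=1 Z=0
-- IRQ taken; context saved, return-PC = 3 --

FLAGS = (N=1, Z=0)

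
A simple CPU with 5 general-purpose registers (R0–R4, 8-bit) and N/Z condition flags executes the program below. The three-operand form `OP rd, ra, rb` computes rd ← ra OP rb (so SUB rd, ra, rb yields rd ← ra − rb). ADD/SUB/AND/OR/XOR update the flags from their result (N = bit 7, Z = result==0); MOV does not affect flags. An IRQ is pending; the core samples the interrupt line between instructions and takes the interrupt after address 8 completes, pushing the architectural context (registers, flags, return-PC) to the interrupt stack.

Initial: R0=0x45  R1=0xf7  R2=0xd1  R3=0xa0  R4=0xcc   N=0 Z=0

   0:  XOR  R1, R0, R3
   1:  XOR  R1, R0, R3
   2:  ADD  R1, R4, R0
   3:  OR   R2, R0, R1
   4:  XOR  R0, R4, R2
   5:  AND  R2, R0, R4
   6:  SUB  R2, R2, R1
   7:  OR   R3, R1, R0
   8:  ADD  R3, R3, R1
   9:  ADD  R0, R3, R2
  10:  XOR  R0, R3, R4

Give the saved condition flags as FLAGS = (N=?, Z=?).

FLAGS = (N=1, Z=0)

after  0: R0=0x45 R1=0xe5 R2=0xd1 R3=0xa0 R4=0xcc  N=1 Z=0
after  1: R0=0x45 R1=0xe5 R2=0xd1 R3=0xa0 R4=0xcc  N=1 Z=0
after  2: R0=0x45 R1=0x11 R2=0xd1 R3=0xa0 R4=0xcc  N=0 Z=0
after  3: R0=0x45 R1=0x11 R2=0x55 R3=0xa0 R4=0xcc  N=0 Z=0
after  4: R0=0x99 R1=0x11 R2=0x55 R3=0xa0 R4=0xcc  N=1 Z=0
after  5: R0=0x99 R1=0x11 R2=0x88 R3=0xa0 R4=0xcc  N=1 Z=0
after  6: R0=0x99 R1=0x11 R2=0x77 R3=0xa0 R4=0xcc  N=0 Z=0
after  7: R0=0x99 R1=0x11 R2=0x77 R3=0x99 R4=0xcc  N=1 Z=0
after  8: R0=0x99 R1=0x11 R2=0x77 R3=0xaa R4=0xcc  N=1 Z=0
-- IRQ taken; context saved, return-PC = 9 --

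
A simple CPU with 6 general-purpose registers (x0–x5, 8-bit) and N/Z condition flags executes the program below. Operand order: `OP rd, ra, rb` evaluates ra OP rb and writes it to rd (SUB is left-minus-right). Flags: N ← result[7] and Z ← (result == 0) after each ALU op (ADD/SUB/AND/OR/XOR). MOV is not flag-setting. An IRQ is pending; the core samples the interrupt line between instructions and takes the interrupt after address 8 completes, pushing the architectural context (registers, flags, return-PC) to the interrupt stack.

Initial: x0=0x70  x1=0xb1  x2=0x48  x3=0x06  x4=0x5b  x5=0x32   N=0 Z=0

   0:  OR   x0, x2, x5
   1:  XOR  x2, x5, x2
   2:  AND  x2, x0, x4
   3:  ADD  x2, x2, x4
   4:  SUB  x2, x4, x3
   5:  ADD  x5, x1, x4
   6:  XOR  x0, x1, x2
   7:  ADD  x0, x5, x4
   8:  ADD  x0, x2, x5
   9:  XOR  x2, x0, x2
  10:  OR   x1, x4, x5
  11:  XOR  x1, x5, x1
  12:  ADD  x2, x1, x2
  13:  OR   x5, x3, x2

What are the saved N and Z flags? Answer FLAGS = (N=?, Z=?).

after  0: x0=0x7a x1=0xb1 x2=0x48 x3=0x06 x4=0x5b x5=0x32  N=0 Z=0
after  1: x0=0x7a x1=0xb1 x2=0x7a x3=0x06 x4=0x5b x5=0x32  N=0 Z=0
after  2: x0=0x7a x1=0xb1 x2=0x5a x3=0x06 x4=0x5b x5=0x32  N=0 Z=0
after  3: x0=0x7a x1=0xb1 x2=0xb5 x3=0x06 x4=0x5b x5=0x32  N=1 Z=0
after  4: x0=0x7a x1=0xb1 x2=0x55 x3=0x06 x4=0x5b x5=0x32  N=0 Z=0
after  5: x0=0x7a x1=0xb1 x2=0x55 x3=0x06 x4=0x5b x5=0x0c  N=0 Z=0
after  6: x0=0xe4 x1=0xb1 x2=0x55 x3=0x06 x4=0x5b x5=0x0c  N=1 Z=0
after  7: x0=0x67 x1=0xb1 x2=0x55 x3=0x06 x4=0x5b x5=0x0c  N=0 Z=0
after  8: x0=0x61 x1=0xb1 x2=0x55 x3=0x06 x4=0x5b x5=0x0c  N=0 Z=0
-- IRQ taken; context saved, return-PC = 9 --

FLAGS = (N=0, Z=0)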